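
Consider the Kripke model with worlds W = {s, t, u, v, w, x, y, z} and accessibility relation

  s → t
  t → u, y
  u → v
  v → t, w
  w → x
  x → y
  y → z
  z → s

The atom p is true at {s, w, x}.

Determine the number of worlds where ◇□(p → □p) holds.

s: successors {t}; □(p → □p) there: t:T. ✓
t: successors {u, y}; □(p → □p) there: u:T, y:T. ✓
u: successors {v}; □(p → □p) there: v:T. ✓
v: successors {t, w}; □(p → □p) there: t:T, w:F. ✓
w: successors {x}; □(p → □p) there: x:T. ✓
x: successors {y}; □(p → □p) there: y:T. ✓
y: successors {z}; □(p → □p) there: z:F. ✗
z: successors {s}; □(p → □p) there: s:T. ✓
Satisfying worlds: {s, t, u, v, w, x, z}.

7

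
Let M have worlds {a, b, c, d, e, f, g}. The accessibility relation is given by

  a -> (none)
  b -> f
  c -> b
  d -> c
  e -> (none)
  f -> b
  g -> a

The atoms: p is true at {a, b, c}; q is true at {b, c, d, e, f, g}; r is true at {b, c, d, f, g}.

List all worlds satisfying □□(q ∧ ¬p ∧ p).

a: no successors, so □□(q ∧ ¬p ∧ p) holds vacuously. ✓
b: successors {f}; □(q ∧ ¬p ∧ p) there: f:F. ✗
c: successors {b}; □(q ∧ ¬p ∧ p) there: b:F. ✗
d: successors {c}; □(q ∧ ¬p ∧ p) there: c:F. ✗
e: no successors, so □□(q ∧ ¬p ∧ p) holds vacuously. ✓
f: successors {b}; □(q ∧ ¬p ∧ p) there: b:F. ✗
g: successors {a}; □(q ∧ ¬p ∧ p) there: a:T. ✓

{a, e, g}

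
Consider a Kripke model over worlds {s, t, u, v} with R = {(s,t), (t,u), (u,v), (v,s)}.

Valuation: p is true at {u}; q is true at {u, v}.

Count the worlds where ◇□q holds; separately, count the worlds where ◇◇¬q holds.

2 and 2

For ◇□q:
s: successors {t}; □q there: t:T. ✓
t: successors {u}; □q there: u:T. ✓
u: successors {v}; □q there: v:F. ✗
v: successors {s}; □q there: s:F. ✗
— 2 worlds.
For ◇◇¬q:
s: successors {t}; ◇¬q there: t:F. ✗
t: successors {u}; ◇¬q there: u:F. ✗
u: successors {v}; ◇¬q there: v:T. ✓
v: successors {s}; ◇¬q there: s:T. ✓
— 2 worlds.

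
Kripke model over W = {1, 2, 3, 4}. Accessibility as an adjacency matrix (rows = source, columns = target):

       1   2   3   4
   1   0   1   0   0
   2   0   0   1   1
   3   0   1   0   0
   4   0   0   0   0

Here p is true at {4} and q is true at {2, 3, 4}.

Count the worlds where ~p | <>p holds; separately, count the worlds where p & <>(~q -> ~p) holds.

3 and 0

For ~p | <>p:
1: ~p is T, <>p is F. ✓
2: ~p is T, <>p is T. ✓
3: ~p is T, <>p is F. ✓
4: ~p is F, <>p is F. ✗
— 3 worlds.
For p & <>(~q -> ~p):
1: p is F, <>(~q -> ~p) is T. ✗
2: p is F, <>(~q -> ~p) is T. ✗
3: p is F, <>(~q -> ~p) is T. ✗
4: p is T, <>(~q -> ~p) is F. ✗
— 0 worlds.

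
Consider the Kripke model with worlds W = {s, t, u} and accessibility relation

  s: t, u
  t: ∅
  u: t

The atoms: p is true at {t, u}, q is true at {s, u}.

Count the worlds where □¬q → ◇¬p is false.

s: □¬q is F, ◇¬p is F. ✓
t: □¬q is T, ◇¬p is F. ✗
u: □¬q is T, ◇¬p is F. ✗
Satisfying worlds: {s}.
So □¬q → ◇¬p fails at the other 2 worlds.

2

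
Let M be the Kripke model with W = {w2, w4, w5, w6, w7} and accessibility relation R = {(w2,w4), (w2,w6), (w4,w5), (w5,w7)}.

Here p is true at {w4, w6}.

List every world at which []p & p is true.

w2: []p is T, p is F. ✗
w4: []p is F, p is T. ✗
w5: []p is F, p is F. ✗
w6: []p is T, p is T. ✓
w7: []p is T, p is F. ✗

{w6}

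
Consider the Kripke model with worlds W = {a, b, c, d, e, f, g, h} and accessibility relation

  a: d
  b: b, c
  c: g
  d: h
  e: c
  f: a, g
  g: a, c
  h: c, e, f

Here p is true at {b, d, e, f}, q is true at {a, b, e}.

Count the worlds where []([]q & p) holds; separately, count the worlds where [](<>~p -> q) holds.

0 and 0

For []([]q & p):
a: successors {d}; []q & p there: d:F. ✗
b: successors {b, c}; []q & p there: b:F, c:F. ✗
c: successors {g}; []q & p there: g:F. ✗
d: successors {h}; []q & p there: h:F. ✗
e: successors {c}; []q & p there: c:F. ✗
f: successors {a, g}; []q & p there: a:F, g:F. ✗
g: successors {a, c}; []q & p there: a:F, c:F. ✗
h: successors {c, e, f}; []q & p there: c:F, e:F, f:F. ✗
— 0 worlds.
For [](<>~p -> q):
a: successors {d}; <>~p -> q there: d:F. ✗
b: successors {b, c}; <>~p -> q there: b:T, c:F. ✗
c: successors {g}; <>~p -> q there: g:F. ✗
d: successors {h}; <>~p -> q there: h:F. ✗
e: successors {c}; <>~p -> q there: c:F. ✗
f: successors {a, g}; <>~p -> q there: a:T, g:F. ✗
g: successors {a, c}; <>~p -> q there: a:T, c:F. ✗
h: successors {c, e, f}; <>~p -> q there: c:F, e:T, f:F. ✗
— 0 worlds.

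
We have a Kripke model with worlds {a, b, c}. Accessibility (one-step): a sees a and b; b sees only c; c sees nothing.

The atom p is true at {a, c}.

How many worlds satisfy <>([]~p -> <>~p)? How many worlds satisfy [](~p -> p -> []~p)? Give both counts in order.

1 and 3

For <>([]~p -> <>~p):
a: successors {a, b}; []~p -> <>~p there: a:T, b:T. ✓
b: successors {c}; []~p -> <>~p there: c:F. ✗
c: no successors, so <>([]~p -> <>~p) fails. ✗
— 1 world.
For [](~p -> p -> []~p):
a: successors {a, b}; ~p -> p -> []~p there: a:T, b:T. ✓
b: successors {c}; ~p -> p -> []~p there: c:T. ✓
c: no successors, so [](~p -> p -> []~p) holds vacuously. ✓
— 3 worlds.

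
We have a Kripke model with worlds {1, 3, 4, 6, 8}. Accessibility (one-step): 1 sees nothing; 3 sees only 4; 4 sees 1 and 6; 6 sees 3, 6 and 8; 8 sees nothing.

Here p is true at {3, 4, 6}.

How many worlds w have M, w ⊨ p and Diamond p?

1: p is F, Diamond p is F. ✗
3: p is T, Diamond p is T. ✓
4: p is T, Diamond p is T. ✓
6: p is T, Diamond p is T. ✓
8: p is F, Diamond p is F. ✗
Satisfying worlds: {3, 4, 6}.

3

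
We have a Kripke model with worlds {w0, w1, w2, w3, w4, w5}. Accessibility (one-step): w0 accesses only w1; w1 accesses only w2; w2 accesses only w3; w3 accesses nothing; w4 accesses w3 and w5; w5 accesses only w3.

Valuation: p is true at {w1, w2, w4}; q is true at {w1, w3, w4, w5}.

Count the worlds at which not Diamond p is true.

4

w0: Diamond p is T. ✗
w1: Diamond p is T. ✗
w2: Diamond p is F. ✓
w3: Diamond p is F. ✓
w4: Diamond p is F. ✓
w5: Diamond p is F. ✓
Satisfying worlds: {w2, w3, w4, w5}.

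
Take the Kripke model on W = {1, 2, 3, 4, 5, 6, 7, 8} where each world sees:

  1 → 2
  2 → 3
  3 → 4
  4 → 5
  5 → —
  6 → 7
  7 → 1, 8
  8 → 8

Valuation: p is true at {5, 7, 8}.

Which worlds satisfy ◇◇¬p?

1: successors {2}; ◇¬p there: 2:T. ✓
2: successors {3}; ◇¬p there: 3:T. ✓
3: successors {4}; ◇¬p there: 4:F. ✗
4: successors {5}; ◇¬p there: 5:F. ✗
5: no successors, so ◇◇¬p fails. ✗
6: successors {7}; ◇¬p there: 7:T. ✓
7: successors {1, 8}; ◇¬p there: 1:T, 8:F. ✓
8: successors {8}; ◇¬p there: 8:F. ✗

{1, 2, 6, 7}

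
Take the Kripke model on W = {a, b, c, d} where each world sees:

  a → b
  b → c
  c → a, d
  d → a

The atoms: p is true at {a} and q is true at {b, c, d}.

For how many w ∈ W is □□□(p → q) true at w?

a: successors {b}; □□(p → q) there: b:F. ✗
b: successors {c}; □□(p → q) there: c:F. ✗
c: successors {a, d}; □□(p → q) there: a:T, d:T. ✓
d: successors {a}; □□(p → q) there: a:T. ✓
Satisfying worlds: {c, d}.

2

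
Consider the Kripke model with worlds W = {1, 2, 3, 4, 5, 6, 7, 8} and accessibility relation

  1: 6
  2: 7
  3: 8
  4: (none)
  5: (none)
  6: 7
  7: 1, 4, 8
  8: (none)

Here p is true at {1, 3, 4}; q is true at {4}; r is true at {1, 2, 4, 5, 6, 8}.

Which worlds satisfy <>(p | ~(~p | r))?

{7}

1: successors {6}; p | ~(~p | r) there: 6:F. ✗
2: successors {7}; p | ~(~p | r) there: 7:F. ✗
3: successors {8}; p | ~(~p | r) there: 8:F. ✗
4: no successors, so <>(p | ~(~p | r)) fails. ✗
5: no successors, so <>(p | ~(~p | r)) fails. ✗
6: successors {7}; p | ~(~p | r) there: 7:F. ✗
7: successors {1, 4, 8}; p | ~(~p | r) there: 1:T, 4:T, 8:F. ✓
8: no successors, so <>(p | ~(~p | r)) fails. ✗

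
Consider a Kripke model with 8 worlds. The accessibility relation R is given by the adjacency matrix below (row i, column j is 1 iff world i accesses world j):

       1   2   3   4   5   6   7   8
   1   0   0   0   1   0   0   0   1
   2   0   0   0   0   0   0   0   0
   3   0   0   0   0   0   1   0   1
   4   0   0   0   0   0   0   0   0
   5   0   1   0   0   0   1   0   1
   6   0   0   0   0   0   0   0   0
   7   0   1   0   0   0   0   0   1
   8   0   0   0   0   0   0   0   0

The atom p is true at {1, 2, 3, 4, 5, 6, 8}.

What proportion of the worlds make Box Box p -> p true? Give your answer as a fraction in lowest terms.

1: Box Box p is T, p is T. ✓
2: Box Box p is T, p is T. ✓
3: Box Box p is T, p is T. ✓
4: Box Box p is T, p is T. ✓
5: Box Box p is T, p is T. ✓
6: Box Box p is T, p is T. ✓
7: Box Box p is T, p is F. ✗
8: Box Box p is T, p is T. ✓
That's 7 of 8 worlds, so 7/8.

7/8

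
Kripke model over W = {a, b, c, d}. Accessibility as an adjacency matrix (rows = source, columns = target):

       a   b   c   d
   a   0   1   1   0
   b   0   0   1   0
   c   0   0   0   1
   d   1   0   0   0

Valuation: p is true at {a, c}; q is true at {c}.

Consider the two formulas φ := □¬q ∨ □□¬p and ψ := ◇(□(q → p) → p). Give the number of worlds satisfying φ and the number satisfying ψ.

3 and 3

For □¬q ∨ □□¬p:
a: □¬q is F, □□¬p is F. ✗
b: □¬q is F, □□¬p is T. ✓
c: □¬q is T, □□¬p is F. ✓
d: □¬q is T, □□¬p is F. ✓
— 3 worlds.
For ◇(□(q → p) → p):
a: successors {b, c}; □(q → p) → p there: b:F, c:T. ✓
b: successors {c}; □(q → p) → p there: c:T. ✓
c: successors {d}; □(q → p) → p there: d:F. ✗
d: successors {a}; □(q → p) → p there: a:T. ✓
— 3 worlds.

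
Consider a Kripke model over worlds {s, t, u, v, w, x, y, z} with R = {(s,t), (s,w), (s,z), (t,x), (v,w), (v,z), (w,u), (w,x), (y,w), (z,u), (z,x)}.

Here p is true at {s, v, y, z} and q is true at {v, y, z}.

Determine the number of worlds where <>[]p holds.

s: successors {t, w, z}; []p there: t:F, w:F, z:F. ✗
t: successors {x}; []p there: x:T. ✓
u: no successors, so <>[]p fails. ✗
v: successors {w, z}; []p there: w:F, z:F. ✗
w: successors {u, x}; []p there: u:T, x:T. ✓
x: no successors, so <>[]p fails. ✗
y: successors {w}; []p there: w:F. ✗
z: successors {u, x}; []p there: u:T, x:T. ✓
Satisfying worlds: {t, w, z}.

3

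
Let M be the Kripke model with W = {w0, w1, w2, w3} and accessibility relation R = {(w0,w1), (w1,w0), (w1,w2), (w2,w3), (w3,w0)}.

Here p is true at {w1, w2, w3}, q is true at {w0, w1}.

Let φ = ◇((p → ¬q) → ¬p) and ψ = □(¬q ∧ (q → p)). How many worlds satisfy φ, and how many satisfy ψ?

3 and 1

For ◇((p → ¬q) → ¬p):
w0: successors {w1}; (p → ¬q) → ¬p there: w1:T. ✓
w1: successors {w0, w2}; (p → ¬q) → ¬p there: w0:T, w2:F. ✓
w2: successors {w3}; (p → ¬q) → ¬p there: w3:F. ✗
w3: successors {w0}; (p → ¬q) → ¬p there: w0:T. ✓
— 3 worlds.
For □(¬q ∧ (q → p)):
w0: successors {w1}; ¬q ∧ (q → p) there: w1:F. ✗
w1: successors {w0, w2}; ¬q ∧ (q → p) there: w0:F, w2:T. ✗
w2: successors {w3}; ¬q ∧ (q → p) there: w3:T. ✓
w3: successors {w0}; ¬q ∧ (q → p) there: w0:F. ✗
— 1 world.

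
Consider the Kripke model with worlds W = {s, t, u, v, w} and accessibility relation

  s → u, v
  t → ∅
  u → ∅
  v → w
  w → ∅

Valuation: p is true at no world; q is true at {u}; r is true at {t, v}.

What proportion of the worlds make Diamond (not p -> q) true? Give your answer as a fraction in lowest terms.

s: successors {u, v}; not p -> q there: u:T, v:F. ✓
t: no successors, so Diamond (not p -> q) fails. ✗
u: no successors, so Diamond (not p -> q) fails. ✗
v: successors {w}; not p -> q there: w:F. ✗
w: no successors, so Diamond (not p -> q) fails. ✗
That's 1 of 5 worlds, so 1/5.

1/5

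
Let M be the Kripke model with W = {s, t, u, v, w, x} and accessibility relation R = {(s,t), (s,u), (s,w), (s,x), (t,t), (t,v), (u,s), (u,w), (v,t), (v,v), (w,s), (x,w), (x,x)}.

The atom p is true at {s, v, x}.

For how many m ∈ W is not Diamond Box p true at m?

3

s: Diamond Box p is T. ✗
t: Diamond Box p is F. ✓
u: Diamond Box p is T. ✗
v: Diamond Box p is F. ✓
w: Diamond Box p is F. ✓
x: Diamond Box p is T. ✗
Satisfying worlds: {t, v, w}.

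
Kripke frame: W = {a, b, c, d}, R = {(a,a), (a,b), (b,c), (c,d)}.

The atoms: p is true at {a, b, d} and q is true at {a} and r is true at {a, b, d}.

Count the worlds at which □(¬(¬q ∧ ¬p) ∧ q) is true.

1

a: successors {a, b}; ¬(¬q ∧ ¬p) ∧ q there: a:T, b:F. ✗
b: successors {c}; ¬(¬q ∧ ¬p) ∧ q there: c:F. ✗
c: successors {d}; ¬(¬q ∧ ¬p) ∧ q there: d:F. ✗
d: no successors, so □(¬(¬q ∧ ¬p) ∧ q) holds vacuously. ✓
Satisfying worlds: {d}.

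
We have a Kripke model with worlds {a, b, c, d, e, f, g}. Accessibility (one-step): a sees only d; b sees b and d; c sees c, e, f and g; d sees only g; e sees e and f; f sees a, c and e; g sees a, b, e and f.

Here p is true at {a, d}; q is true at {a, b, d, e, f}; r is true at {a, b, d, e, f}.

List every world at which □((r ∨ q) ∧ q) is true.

a: successors {d}; (r ∨ q) ∧ q there: d:T. ✓
b: successors {b, d}; (r ∨ q) ∧ q there: b:T, d:T. ✓
c: successors {c, e, f, g}; (r ∨ q) ∧ q there: c:F, e:T, f:T, g:F. ✗
d: successors {g}; (r ∨ q) ∧ q there: g:F. ✗
e: successors {e, f}; (r ∨ q) ∧ q there: e:T, f:T. ✓
f: successors {a, c, e}; (r ∨ q) ∧ q there: a:T, c:F, e:T. ✗
g: successors {a, b, e, f}; (r ∨ q) ∧ q there: a:T, b:T, e:T, f:T. ✓

{a, b, e, g}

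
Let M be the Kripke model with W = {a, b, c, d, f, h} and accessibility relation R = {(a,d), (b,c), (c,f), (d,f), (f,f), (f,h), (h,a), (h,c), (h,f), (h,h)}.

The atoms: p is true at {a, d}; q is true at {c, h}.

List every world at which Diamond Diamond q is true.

{c, d, f, h}

a: successors {d}; Diamond q there: d:F. ✗
b: successors {c}; Diamond q there: c:F. ✗
c: successors {f}; Diamond q there: f:T. ✓
d: successors {f}; Diamond q there: f:T. ✓
f: successors {f, h}; Diamond q there: f:T, h:T. ✓
h: successors {a, c, f, h}; Diamond q there: a:F, c:F, f:T, h:T. ✓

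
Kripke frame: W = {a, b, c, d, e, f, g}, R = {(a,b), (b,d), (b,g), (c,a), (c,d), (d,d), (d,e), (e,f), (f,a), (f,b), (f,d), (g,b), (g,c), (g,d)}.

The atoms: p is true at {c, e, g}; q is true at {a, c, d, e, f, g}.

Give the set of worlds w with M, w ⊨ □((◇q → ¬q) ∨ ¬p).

{a, c, e, f}

a: successors {b}; (◇q → ¬q) ∨ ¬p there: b:T. ✓
b: successors {d, g}; (◇q → ¬q) ∨ ¬p there: d:T, g:F. ✗
c: successors {a, d}; (◇q → ¬q) ∨ ¬p there: a:T, d:T. ✓
d: successors {d, e}; (◇q → ¬q) ∨ ¬p there: d:T, e:F. ✗
e: successors {f}; (◇q → ¬q) ∨ ¬p there: f:T. ✓
f: successors {a, b, d}; (◇q → ¬q) ∨ ¬p there: a:T, b:T, d:T. ✓
g: successors {b, c, d}; (◇q → ¬q) ∨ ¬p there: b:T, c:F, d:T. ✗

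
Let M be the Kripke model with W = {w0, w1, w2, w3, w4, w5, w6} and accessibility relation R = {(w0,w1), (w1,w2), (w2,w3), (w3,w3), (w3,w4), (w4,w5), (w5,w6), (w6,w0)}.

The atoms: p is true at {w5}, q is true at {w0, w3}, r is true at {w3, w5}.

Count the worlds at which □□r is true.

1

w0: successors {w1}; □r there: w1:F. ✗
w1: successors {w2}; □r there: w2:T. ✓
w2: successors {w3}; □r there: w3:F. ✗
w3: successors {w3, w4}; □r there: w3:F, w4:T. ✗
w4: successors {w5}; □r there: w5:F. ✗
w5: successors {w6}; □r there: w6:F. ✗
w6: successors {w0}; □r there: w0:F. ✗
Satisfying worlds: {w1}.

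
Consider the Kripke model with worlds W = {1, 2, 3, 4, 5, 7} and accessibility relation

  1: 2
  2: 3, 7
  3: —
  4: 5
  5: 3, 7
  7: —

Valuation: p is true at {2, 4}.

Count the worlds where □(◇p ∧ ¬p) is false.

1: successors {2}; ◇p ∧ ¬p there: 2:F. ✗
2: successors {3, 7}; ◇p ∧ ¬p there: 3:F, 7:F. ✗
3: no successors, so □(◇p ∧ ¬p) holds vacuously. ✓
4: successors {5}; ◇p ∧ ¬p there: 5:F. ✗
5: successors {3, 7}; ◇p ∧ ¬p there: 3:F, 7:F. ✗
7: no successors, so □(◇p ∧ ¬p) holds vacuously. ✓
Satisfying worlds: {3, 7}.
So □(◇p ∧ ¬p) fails at the other 4 worlds.

4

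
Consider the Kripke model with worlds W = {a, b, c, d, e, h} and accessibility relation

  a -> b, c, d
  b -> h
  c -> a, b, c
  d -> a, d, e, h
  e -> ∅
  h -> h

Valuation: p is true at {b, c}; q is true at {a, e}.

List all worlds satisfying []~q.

a: successors {b, c, d}; ~q there: b:T, c:T, d:T. ✓
b: successors {h}; ~q there: h:T. ✓
c: successors {a, b, c}; ~q there: a:F, b:T, c:T. ✗
d: successors {a, d, e, h}; ~q there: a:F, d:T, e:F, h:T. ✗
e: no successors, so []~q holds vacuously. ✓
h: successors {h}; ~q there: h:T. ✓

{a, b, e, h}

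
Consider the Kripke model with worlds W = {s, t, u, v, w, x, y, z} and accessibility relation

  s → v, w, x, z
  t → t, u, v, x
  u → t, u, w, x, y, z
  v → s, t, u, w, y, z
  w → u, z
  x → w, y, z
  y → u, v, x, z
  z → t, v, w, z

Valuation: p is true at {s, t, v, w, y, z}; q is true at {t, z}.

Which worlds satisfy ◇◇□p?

s: successors {v, w, x, z}; ◇□p there: v:T, w:T, x:T, z:T. ✓
t: successors {t, u, v, x}; ◇□p there: t:T, u:T, v:T, x:T. ✓
u: successors {t, u, w, x, y, z}; ◇□p there: t:T, u:T, w:T, x:T, y:T, z:T. ✓
v: successors {s, t, u, w, y, z}; ◇□p there: s:T, t:T, u:T, w:T, y:T, z:T. ✓
w: successors {u, z}; ◇□p there: u:T, z:T. ✓
x: successors {w, y, z}; ◇□p there: w:T, y:T, z:T. ✓
y: successors {u, v, x, z}; ◇□p there: u:T, v:T, x:T, z:T. ✓
z: successors {t, v, w, z}; ◇□p there: t:T, v:T, w:T, z:T. ✓

{s, t, u, v, w, x, y, z}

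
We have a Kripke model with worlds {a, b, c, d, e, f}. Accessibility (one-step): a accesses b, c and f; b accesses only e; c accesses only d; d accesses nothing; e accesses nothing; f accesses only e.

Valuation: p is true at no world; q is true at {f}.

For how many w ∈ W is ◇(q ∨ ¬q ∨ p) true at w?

4

a: successors {b, c, f}; q ∨ ¬q ∨ p there: b:T, c:T, f:T. ✓
b: successors {e}; q ∨ ¬q ∨ p there: e:T. ✓
c: successors {d}; q ∨ ¬q ∨ p there: d:T. ✓
d: no successors, so ◇(q ∨ ¬q ∨ p) fails. ✗
e: no successors, so ◇(q ∨ ¬q ∨ p) fails. ✗
f: successors {e}; q ∨ ¬q ∨ p there: e:T. ✓
Satisfying worlds: {a, b, c, f}.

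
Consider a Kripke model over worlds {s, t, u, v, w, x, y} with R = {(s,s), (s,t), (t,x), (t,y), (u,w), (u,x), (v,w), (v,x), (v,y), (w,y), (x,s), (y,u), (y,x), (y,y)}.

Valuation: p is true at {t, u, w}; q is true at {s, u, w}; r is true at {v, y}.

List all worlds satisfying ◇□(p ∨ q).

s: successors {s, t}; □(p ∨ q) there: s:T, t:F. ✓
t: successors {x, y}; □(p ∨ q) there: x:T, y:F. ✓
u: successors {w, x}; □(p ∨ q) there: w:F, x:T. ✓
v: successors {w, x, y}; □(p ∨ q) there: w:F, x:T, y:F. ✓
w: successors {y}; □(p ∨ q) there: y:F. ✗
x: successors {s}; □(p ∨ q) there: s:T. ✓
y: successors {u, x, y}; □(p ∨ q) there: u:F, x:T, y:F. ✓

{s, t, u, v, x, y}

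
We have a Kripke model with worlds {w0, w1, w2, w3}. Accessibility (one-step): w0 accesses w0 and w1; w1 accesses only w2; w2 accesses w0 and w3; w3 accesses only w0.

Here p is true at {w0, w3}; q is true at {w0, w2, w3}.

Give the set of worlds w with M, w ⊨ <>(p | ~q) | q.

w0: <>(p | ~q) is T, q is T. ✓
w1: <>(p | ~q) is F, q is F. ✗
w2: <>(p | ~q) is T, q is T. ✓
w3: <>(p | ~q) is T, q is T. ✓

{w0, w2, w3}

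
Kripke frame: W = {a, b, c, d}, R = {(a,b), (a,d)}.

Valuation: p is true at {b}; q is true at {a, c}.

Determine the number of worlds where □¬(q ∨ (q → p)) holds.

3

a: successors {b, d}; ¬(q ∨ (q → p)) there: b:F, d:F. ✗
b: no successors, so □¬(q ∨ (q → p)) holds vacuously. ✓
c: no successors, so □¬(q ∨ (q → p)) holds vacuously. ✓
d: no successors, so □¬(q ∨ (q → p)) holds vacuously. ✓
Satisfying worlds: {b, c, d}.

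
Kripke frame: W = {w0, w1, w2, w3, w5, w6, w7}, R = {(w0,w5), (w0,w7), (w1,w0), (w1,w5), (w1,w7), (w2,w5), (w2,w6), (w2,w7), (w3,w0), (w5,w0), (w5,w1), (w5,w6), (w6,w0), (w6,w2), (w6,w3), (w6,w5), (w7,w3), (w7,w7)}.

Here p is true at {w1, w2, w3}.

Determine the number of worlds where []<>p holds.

w0: successors {w5, w7}; <>p there: w5:T, w7:T. ✓
w1: successors {w0, w5, w7}; <>p there: w0:F, w5:T, w7:T. ✗
w2: successors {w5, w6, w7}; <>p there: w5:T, w6:T, w7:T. ✓
w3: successors {w0}; <>p there: w0:F. ✗
w5: successors {w0, w1, w6}; <>p there: w0:F, w1:F, w6:T. ✗
w6: successors {w0, w2, w3, w5}; <>p there: w0:F, w2:F, w3:F, w5:T. ✗
w7: successors {w3, w7}; <>p there: w3:F, w7:T. ✗
Satisfying worlds: {w0, w2}.

2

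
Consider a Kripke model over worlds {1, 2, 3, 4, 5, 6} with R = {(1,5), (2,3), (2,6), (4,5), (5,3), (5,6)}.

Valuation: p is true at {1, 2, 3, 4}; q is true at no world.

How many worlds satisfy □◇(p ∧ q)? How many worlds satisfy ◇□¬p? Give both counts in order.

For □◇(p ∧ q):
1: successors {5}; ◇(p ∧ q) there: 5:F. ✗
2: successors {3, 6}; ◇(p ∧ q) there: 3:F, 6:F. ✗
3: no successors, so □◇(p ∧ q) holds vacuously. ✓
4: successors {5}; ◇(p ∧ q) there: 5:F. ✗
5: successors {3, 6}; ◇(p ∧ q) there: 3:F, 6:F. ✗
6: no successors, so □◇(p ∧ q) holds vacuously. ✓
— 2 worlds.
For ◇□¬p:
1: successors {5}; □¬p there: 5:F. ✗
2: successors {3, 6}; □¬p there: 3:T, 6:T. ✓
3: no successors, so ◇□¬p fails. ✗
4: successors {5}; □¬p there: 5:F. ✗
5: successors {3, 6}; □¬p there: 3:T, 6:T. ✓
6: no successors, so ◇□¬p fails. ✗
— 2 worlds.

2 and 2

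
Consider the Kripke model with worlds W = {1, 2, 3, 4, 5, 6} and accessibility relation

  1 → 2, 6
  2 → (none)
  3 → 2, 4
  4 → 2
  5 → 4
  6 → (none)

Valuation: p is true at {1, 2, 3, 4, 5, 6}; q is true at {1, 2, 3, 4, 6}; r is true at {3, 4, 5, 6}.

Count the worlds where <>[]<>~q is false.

3

1: successors {2, 6}; []<>~q there: 2:T, 6:T. ✓
2: no successors, so <>[]<>~q fails. ✗
3: successors {2, 4}; []<>~q there: 2:T, 4:F. ✓
4: successors {2}; []<>~q there: 2:T. ✓
5: successors {4}; []<>~q there: 4:F. ✗
6: no successors, so <>[]<>~q fails. ✗
Satisfying worlds: {1, 3, 4}.
So <>[]<>~q fails at the other 3 worlds.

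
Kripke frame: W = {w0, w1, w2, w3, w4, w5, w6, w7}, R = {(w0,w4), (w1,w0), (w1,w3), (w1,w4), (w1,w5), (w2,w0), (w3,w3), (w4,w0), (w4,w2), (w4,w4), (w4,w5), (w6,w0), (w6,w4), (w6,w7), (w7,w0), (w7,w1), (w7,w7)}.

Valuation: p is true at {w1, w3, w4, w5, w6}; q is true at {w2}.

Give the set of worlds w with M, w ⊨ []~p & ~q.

w0: []~p is F, ~q is T. ✗
w1: []~p is F, ~q is T. ✗
w2: []~p is T, ~q is F. ✗
w3: []~p is F, ~q is T. ✗
w4: []~p is F, ~q is T. ✗
w5: []~p is T, ~q is T. ✓
w6: []~p is F, ~q is T. ✗
w7: []~p is F, ~q is T. ✗

{w5}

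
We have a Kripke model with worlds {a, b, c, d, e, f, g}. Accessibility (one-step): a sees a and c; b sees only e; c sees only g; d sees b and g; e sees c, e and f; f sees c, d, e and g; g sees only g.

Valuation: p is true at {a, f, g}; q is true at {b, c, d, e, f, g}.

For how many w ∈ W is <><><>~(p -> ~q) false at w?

0

a: successors {a, c}; <><>~(p -> ~q) there: a:T, c:T. ✓
b: successors {e}; <><>~(p -> ~q) there: e:T. ✓
c: successors {g}; <><>~(p -> ~q) there: g:T. ✓
d: successors {b, g}; <><>~(p -> ~q) there: b:T, g:T. ✓
e: successors {c, e, f}; <><>~(p -> ~q) there: c:T, e:T, f:T. ✓
f: successors {c, d, e, g}; <><>~(p -> ~q) there: c:T, d:T, e:T, g:T. ✓
g: successors {g}; <><>~(p -> ~q) there: g:T. ✓
Satisfying worlds: {a, b, c, d, e, f, g}.
So <><><>~(p -> ~q) fails at the other 0 worlds.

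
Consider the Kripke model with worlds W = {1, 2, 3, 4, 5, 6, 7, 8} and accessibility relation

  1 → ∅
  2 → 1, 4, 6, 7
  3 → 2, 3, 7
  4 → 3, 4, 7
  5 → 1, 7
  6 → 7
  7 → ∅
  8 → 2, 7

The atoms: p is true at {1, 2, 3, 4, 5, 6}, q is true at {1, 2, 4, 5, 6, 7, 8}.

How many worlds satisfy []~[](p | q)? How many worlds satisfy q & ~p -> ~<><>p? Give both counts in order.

For []~[](p | q):
1: no successors, so []~[](p | q) holds vacuously. ✓
2: successors {1, 4, 6, 7}; ~[](p | q) there: 1:F, 4:F, 6:F, 7:F. ✗
3: successors {2, 3, 7}; ~[](p | q) there: 2:F, 3:F, 7:F. ✗
4: successors {3, 4, 7}; ~[](p | q) there: 3:F, 4:F, 7:F. ✗
5: successors {1, 7}; ~[](p | q) there: 1:F, 7:F. ✗
6: successors {7}; ~[](p | q) there: 7:F. ✗
7: no successors, so []~[](p | q) holds vacuously. ✓
8: successors {2, 7}; ~[](p | q) there: 2:F, 7:F. ✗
— 2 worlds.
For q & ~p -> ~<><>p:
1: q & ~p is F, ~<><>p is T. ✓
2: q & ~p is F, ~<><>p is F. ✓
3: q & ~p is F, ~<><>p is F. ✓
4: q & ~p is F, ~<><>p is F. ✓
5: q & ~p is F, ~<><>p is T. ✓
6: q & ~p is F, ~<><>p is T. ✓
7: q & ~p is T, ~<><>p is T. ✓
8: q & ~p is T, ~<><>p is F. ✗
— 7 worlds.

2 and 7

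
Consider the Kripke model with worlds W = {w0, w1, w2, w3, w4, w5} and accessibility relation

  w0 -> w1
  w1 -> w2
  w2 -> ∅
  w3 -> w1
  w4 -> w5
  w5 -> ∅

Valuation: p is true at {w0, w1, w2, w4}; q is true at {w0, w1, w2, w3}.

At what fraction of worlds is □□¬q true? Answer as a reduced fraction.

2/3

w0: successors {w1}; □¬q there: w1:F. ✗
w1: successors {w2}; □¬q there: w2:T. ✓
w2: no successors, so □□¬q holds vacuously. ✓
w3: successors {w1}; □¬q there: w1:F. ✗
w4: successors {w5}; □¬q there: w5:T. ✓
w5: no successors, so □□¬q holds vacuously. ✓
That's 4 of 6 worlds, so 4/6 = 2/3.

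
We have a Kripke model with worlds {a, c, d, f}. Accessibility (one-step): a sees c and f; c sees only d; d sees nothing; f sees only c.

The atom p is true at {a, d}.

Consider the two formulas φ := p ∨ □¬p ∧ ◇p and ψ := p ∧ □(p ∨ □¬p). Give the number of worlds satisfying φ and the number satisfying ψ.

2 and 1

For p ∨ □¬p ∧ ◇p:
a: p is T, □¬p ∧ ◇p is F. ✓
c: p is F, □¬p ∧ ◇p is F. ✗
d: p is T, □¬p ∧ ◇p is F. ✓
f: p is F, □¬p ∧ ◇p is F. ✗
— 2 worlds.
For p ∧ □(p ∨ □¬p):
a: p is T, □(p ∨ □¬p) is F. ✗
c: p is F, □(p ∨ □¬p) is T. ✗
d: p is T, □(p ∨ □¬p) is T. ✓
f: p is F, □(p ∨ □¬p) is F. ✗
— 1 world.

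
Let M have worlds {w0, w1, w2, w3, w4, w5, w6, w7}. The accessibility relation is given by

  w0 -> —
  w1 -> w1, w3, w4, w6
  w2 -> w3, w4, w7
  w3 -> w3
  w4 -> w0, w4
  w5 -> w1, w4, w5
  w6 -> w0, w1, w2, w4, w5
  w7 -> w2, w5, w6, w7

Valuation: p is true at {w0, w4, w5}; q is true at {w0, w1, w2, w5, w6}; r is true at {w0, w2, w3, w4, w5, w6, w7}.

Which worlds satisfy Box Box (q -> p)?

{w0, w3, w4}

w0: no successors, so Box Box (q -> p) holds vacuously. ✓
w1: successors {w1, w3, w4, w6}; Box (q -> p) there: w1:F, w3:T, w4:T, w6:F. ✗
w2: successors {w3, w4, w7}; Box (q -> p) there: w3:T, w4:T, w7:F. ✗
w3: successors {w3}; Box (q -> p) there: w3:T. ✓
w4: successors {w0, w4}; Box (q -> p) there: w0:T, w4:T. ✓
w5: successors {w1, w4, w5}; Box (q -> p) there: w1:F, w4:T, w5:F. ✗
w6: successors {w0, w1, w2, w4, w5}; Box (q -> p) there: w0:T, w1:F, w2:T, w4:T, w5:F. ✗
w7: successors {w2, w5, w6, w7}; Box (q -> p) there: w2:T, w5:F, w6:F, w7:F. ✗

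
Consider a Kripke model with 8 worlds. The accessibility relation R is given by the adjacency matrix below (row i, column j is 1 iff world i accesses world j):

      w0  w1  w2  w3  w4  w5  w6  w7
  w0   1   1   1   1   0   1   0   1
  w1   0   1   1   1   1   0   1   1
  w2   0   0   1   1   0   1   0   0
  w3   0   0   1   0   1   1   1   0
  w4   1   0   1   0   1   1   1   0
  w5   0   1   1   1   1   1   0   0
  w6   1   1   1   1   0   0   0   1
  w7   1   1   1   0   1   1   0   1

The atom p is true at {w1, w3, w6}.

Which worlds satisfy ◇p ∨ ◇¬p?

{w0, w1, w2, w3, w4, w5, w6, w7}

w0: ◇p is T, ◇¬p is T. ✓
w1: ◇p is T, ◇¬p is T. ✓
w2: ◇p is T, ◇¬p is T. ✓
w3: ◇p is T, ◇¬p is T. ✓
w4: ◇p is T, ◇¬p is T. ✓
w5: ◇p is T, ◇¬p is T. ✓
w6: ◇p is T, ◇¬p is T. ✓
w7: ◇p is T, ◇¬p is T. ✓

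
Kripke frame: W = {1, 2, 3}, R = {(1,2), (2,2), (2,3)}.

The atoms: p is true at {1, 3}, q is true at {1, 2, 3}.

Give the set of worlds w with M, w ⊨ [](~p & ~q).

1: successors {2}; ~p & ~q there: 2:F. ✗
2: successors {2, 3}; ~p & ~q there: 2:F, 3:F. ✗
3: no successors, so [](~p & ~q) holds vacuously. ✓

{3}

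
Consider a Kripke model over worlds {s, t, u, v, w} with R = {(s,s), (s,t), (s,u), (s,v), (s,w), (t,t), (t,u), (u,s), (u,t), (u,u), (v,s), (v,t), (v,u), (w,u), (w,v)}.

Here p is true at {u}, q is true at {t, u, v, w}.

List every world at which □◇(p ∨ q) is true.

{s, t, u, v, w}

s: successors {s, t, u, v, w}; ◇(p ∨ q) there: s:T, t:T, u:T, v:T, w:T. ✓
t: successors {t, u}; ◇(p ∨ q) there: t:T, u:T. ✓
u: successors {s, t, u}; ◇(p ∨ q) there: s:T, t:T, u:T. ✓
v: successors {s, t, u}; ◇(p ∨ q) there: s:T, t:T, u:T. ✓
w: successors {u, v}; ◇(p ∨ q) there: u:T, v:T. ✓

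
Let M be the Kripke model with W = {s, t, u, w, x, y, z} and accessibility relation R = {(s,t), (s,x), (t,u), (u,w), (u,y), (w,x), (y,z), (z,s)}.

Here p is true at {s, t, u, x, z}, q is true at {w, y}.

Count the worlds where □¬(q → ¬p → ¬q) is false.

5

s: successors {t, x}; ¬(q → ¬p → ¬q) there: t:F, x:F. ✗
t: successors {u}; ¬(q → ¬p → ¬q) there: u:F. ✗
u: successors {w, y}; ¬(q → ¬p → ¬q) there: w:T, y:T. ✓
w: successors {x}; ¬(q → ¬p → ¬q) there: x:F. ✗
x: no successors, so □¬(q → ¬p → ¬q) holds vacuously. ✓
y: successors {z}; ¬(q → ¬p → ¬q) there: z:F. ✗
z: successors {s}; ¬(q → ¬p → ¬q) there: s:F. ✗
Satisfying worlds: {u, x}.
So □¬(q → ¬p → ¬q) fails at the other 5 worlds.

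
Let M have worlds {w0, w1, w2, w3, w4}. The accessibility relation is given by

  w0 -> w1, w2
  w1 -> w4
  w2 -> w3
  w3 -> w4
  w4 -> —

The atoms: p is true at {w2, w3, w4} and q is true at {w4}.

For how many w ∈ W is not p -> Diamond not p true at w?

w0: not p is T, Diamond not p is T. ✓
w1: not p is T, Diamond not p is F. ✗
w2: not p is F, Diamond not p is F. ✓
w3: not p is F, Diamond not p is F. ✓
w4: not p is F, Diamond not p is F. ✓
Satisfying worlds: {w0, w2, w3, w4}.

4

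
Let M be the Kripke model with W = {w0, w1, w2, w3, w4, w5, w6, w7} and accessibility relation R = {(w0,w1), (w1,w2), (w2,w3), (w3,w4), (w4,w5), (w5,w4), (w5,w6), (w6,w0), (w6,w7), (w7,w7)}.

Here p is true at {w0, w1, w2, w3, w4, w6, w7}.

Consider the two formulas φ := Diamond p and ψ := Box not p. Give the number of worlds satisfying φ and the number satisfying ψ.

7 and 1

For Diamond p:
w0: successors {w1}; p there: w1:T. ✓
w1: successors {w2}; p there: w2:T. ✓
w2: successors {w3}; p there: w3:T. ✓
w3: successors {w4}; p there: w4:T. ✓
w4: successors {w5}; p there: w5:F. ✗
w5: successors {w4, w6}; p there: w4:T, w6:T. ✓
w6: successors {w0, w7}; p there: w0:T, w7:T. ✓
w7: successors {w7}; p there: w7:T. ✓
— 7 worlds.
For Box not p:
w0: successors {w1}; not p there: w1:F. ✗
w1: successors {w2}; not p there: w2:F. ✗
w2: successors {w3}; not p there: w3:F. ✗
w3: successors {w4}; not p there: w4:F. ✗
w4: successors {w5}; not p there: w5:T. ✓
w5: successors {w4, w6}; not p there: w4:F, w6:F. ✗
w6: successors {w0, w7}; not p there: w0:F, w7:F. ✗
w7: successors {w7}; not p there: w7:F. ✗
— 1 world.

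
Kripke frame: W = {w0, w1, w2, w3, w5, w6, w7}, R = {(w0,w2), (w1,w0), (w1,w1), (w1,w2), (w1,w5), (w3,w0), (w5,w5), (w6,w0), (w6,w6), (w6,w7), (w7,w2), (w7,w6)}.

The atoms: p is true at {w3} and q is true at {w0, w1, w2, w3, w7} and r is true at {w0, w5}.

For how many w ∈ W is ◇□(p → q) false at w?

1

w0: successors {w2}; □(p → q) there: w2:T. ✓
w1: successors {w0, w1, w2, w5}; □(p → q) there: w0:T, w1:T, w2:T, w5:T. ✓
w2: no successors, so ◇□(p → q) fails. ✗
w3: successors {w0}; □(p → q) there: w0:T. ✓
w5: successors {w5}; □(p → q) there: w5:T. ✓
w6: successors {w0, w6, w7}; □(p → q) there: w0:T, w6:T, w7:T. ✓
w7: successors {w2, w6}; □(p → q) there: w2:T, w6:T. ✓
Satisfying worlds: {w0, w1, w3, w5, w6, w7}.
So ◇□(p → q) fails at the other 1 world.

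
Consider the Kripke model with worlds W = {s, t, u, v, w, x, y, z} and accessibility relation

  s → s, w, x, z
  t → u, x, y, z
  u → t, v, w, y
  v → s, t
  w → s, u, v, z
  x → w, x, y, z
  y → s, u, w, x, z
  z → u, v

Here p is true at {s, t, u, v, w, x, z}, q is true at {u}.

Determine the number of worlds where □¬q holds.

4

s: successors {s, w, x, z}; ¬q there: s:T, w:T, x:T, z:T. ✓
t: successors {u, x, y, z}; ¬q there: u:F, x:T, y:T, z:T. ✗
u: successors {t, v, w, y}; ¬q there: t:T, v:T, w:T, y:T. ✓
v: successors {s, t}; ¬q there: s:T, t:T. ✓
w: successors {s, u, v, z}; ¬q there: s:T, u:F, v:T, z:T. ✗
x: successors {w, x, y, z}; ¬q there: w:T, x:T, y:T, z:T. ✓
y: successors {s, u, w, x, z}; ¬q there: s:T, u:F, w:T, x:T, z:T. ✗
z: successors {u, v}; ¬q there: u:F, v:T. ✗
Satisfying worlds: {s, u, v, x}.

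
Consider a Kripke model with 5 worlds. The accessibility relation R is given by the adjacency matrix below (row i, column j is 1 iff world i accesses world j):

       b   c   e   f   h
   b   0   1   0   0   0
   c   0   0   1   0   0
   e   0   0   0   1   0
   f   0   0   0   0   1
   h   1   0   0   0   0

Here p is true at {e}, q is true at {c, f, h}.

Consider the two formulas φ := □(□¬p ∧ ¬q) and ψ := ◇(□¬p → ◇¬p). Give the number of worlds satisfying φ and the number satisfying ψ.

For □(□¬p ∧ ¬q):
b: successors {c}; □¬p ∧ ¬q there: c:F. ✗
c: successors {e}; □¬p ∧ ¬q there: e:T. ✓
e: successors {f}; □¬p ∧ ¬q there: f:F. ✗
f: successors {h}; □¬p ∧ ¬q there: h:F. ✗
h: successors {b}; □¬p ∧ ¬q there: b:T. ✓
— 2 worlds.
For ◇(□¬p → ◇¬p):
b: successors {c}; □¬p → ◇¬p there: c:T. ✓
c: successors {e}; □¬p → ◇¬p there: e:T. ✓
e: successors {f}; □¬p → ◇¬p there: f:T. ✓
f: successors {h}; □¬p → ◇¬p there: h:T. ✓
h: successors {b}; □¬p → ◇¬p there: b:T. ✓
— 5 worlds.

2 and 5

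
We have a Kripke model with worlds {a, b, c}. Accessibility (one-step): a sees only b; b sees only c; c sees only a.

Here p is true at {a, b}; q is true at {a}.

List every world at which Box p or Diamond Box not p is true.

a: Box p is T, Diamond Box not p is T. ✓
b: Box p is F, Diamond Box not p is F. ✗
c: Box p is T, Diamond Box not p is F. ✓

{a, c}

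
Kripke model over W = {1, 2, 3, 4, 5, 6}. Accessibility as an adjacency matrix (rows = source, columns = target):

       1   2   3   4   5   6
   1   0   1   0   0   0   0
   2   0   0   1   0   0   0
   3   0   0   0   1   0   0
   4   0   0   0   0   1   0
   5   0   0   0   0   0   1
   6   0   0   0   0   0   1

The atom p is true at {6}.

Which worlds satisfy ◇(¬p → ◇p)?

{4, 5, 6}

1: successors {2}; ¬p → ◇p there: 2:F. ✗
2: successors {3}; ¬p → ◇p there: 3:F. ✗
3: successors {4}; ¬p → ◇p there: 4:F. ✗
4: successors {5}; ¬p → ◇p there: 5:T. ✓
5: successors {6}; ¬p → ◇p there: 6:T. ✓
6: successors {6}; ¬p → ◇p there: 6:T. ✓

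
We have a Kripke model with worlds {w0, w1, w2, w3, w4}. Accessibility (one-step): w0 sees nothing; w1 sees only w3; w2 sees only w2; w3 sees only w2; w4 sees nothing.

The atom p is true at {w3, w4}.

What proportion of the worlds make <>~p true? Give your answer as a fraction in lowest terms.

2/5

w0: no successors, so <>~p fails. ✗
w1: successors {w3}; ~p there: w3:F. ✗
w2: successors {w2}; ~p there: w2:T. ✓
w3: successors {w2}; ~p there: w2:T. ✓
w4: no successors, so <>~p fails. ✗
That's 2 of 5 worlds, so 2/5.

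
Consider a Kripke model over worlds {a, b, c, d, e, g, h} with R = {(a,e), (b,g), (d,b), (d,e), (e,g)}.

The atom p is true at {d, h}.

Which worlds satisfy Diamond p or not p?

a: Diamond p is F, not p is T. ✓
b: Diamond p is F, not p is T. ✓
c: Diamond p is F, not p is T. ✓
d: Diamond p is F, not p is F. ✗
e: Diamond p is F, not p is T. ✓
g: Diamond p is F, not p is T. ✓
h: Diamond p is F, not p is F. ✗

{a, b, c, e, g}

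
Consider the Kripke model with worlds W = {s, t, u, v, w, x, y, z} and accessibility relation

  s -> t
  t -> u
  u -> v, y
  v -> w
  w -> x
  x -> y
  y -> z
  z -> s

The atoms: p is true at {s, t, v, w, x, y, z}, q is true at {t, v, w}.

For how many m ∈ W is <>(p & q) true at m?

3

s: successors {t}; p & q there: t:T. ✓
t: successors {u}; p & q there: u:F. ✗
u: successors {v, y}; p & q there: v:T, y:F. ✓
v: successors {w}; p & q there: w:T. ✓
w: successors {x}; p & q there: x:F. ✗
x: successors {y}; p & q there: y:F. ✗
y: successors {z}; p & q there: z:F. ✗
z: successors {s}; p & q there: s:F. ✗
Satisfying worlds: {s, u, v}.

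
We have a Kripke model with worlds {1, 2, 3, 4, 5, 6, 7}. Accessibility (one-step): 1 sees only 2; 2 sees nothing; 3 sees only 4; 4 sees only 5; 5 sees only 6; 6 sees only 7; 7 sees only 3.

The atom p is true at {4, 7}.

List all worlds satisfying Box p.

{2, 3, 6}

1: successors {2}; p there: 2:F. ✗
2: no successors, so Box p holds vacuously. ✓
3: successors {4}; p there: 4:T. ✓
4: successors {5}; p there: 5:F. ✗
5: successors {6}; p there: 6:F. ✗
6: successors {7}; p there: 7:T. ✓
7: successors {3}; p there: 3:F. ✗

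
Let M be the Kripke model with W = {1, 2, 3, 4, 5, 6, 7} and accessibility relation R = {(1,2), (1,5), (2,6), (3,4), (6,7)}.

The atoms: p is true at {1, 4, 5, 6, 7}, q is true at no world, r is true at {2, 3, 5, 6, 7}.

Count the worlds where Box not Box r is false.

4

1: successors {2, 5}; not Box r there: 2:F, 5:F. ✗
2: successors {6}; not Box r there: 6:F. ✗
3: successors {4}; not Box r there: 4:F. ✗
4: no successors, so Box not Box r holds vacuously. ✓
5: no successors, so Box not Box r holds vacuously. ✓
6: successors {7}; not Box r there: 7:F. ✗
7: no successors, so Box not Box r holds vacuously. ✓
Satisfying worlds: {4, 5, 7}.
So Box not Box r fails at the other 4 worlds.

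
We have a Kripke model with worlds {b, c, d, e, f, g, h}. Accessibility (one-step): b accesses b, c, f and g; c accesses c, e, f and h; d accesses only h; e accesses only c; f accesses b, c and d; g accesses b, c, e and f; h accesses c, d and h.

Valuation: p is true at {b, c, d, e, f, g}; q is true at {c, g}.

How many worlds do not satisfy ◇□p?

b: successors {b, c, f, g}; □p there: b:T, c:F, f:T, g:T. ✓
c: successors {c, e, f, h}; □p there: c:F, e:T, f:T, h:F. ✓
d: successors {h}; □p there: h:F. ✗
e: successors {c}; □p there: c:F. ✗
f: successors {b, c, d}; □p there: b:T, c:F, d:F. ✓
g: successors {b, c, e, f}; □p there: b:T, c:F, e:T, f:T. ✓
h: successors {c, d, h}; □p there: c:F, d:F, h:F. ✗
Satisfying worlds: {b, c, f, g}.
So ◇□p fails at the other 3 worlds.

3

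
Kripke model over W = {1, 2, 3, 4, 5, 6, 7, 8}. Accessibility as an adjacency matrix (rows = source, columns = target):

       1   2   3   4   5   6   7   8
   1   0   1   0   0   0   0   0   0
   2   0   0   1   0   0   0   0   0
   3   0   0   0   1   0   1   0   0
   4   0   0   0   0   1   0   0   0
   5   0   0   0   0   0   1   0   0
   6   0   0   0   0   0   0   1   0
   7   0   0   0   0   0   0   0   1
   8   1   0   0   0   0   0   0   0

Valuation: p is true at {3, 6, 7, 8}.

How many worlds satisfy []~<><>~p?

4

1: successors {2}; ~<><>~p there: 2:F. ✗
2: successors {3}; ~<><>~p there: 3:F. ✗
3: successors {4, 6}; ~<><>~p there: 4:T, 6:T. ✓
4: successors {5}; ~<><>~p there: 5:T. ✓
5: successors {6}; ~<><>~p there: 6:T. ✓
6: successors {7}; ~<><>~p there: 7:F. ✗
7: successors {8}; ~<><>~p there: 8:F. ✗
8: successors {1}; ~<><>~p there: 1:T. ✓
Satisfying worlds: {3, 4, 5, 8}.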